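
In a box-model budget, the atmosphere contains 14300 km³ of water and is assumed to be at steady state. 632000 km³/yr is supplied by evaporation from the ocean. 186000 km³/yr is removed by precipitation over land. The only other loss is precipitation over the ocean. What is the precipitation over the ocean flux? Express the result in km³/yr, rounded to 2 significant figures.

At steady state ΣF_in = ΣF_out.
ΣF_in = 632000 km³/yr.
Precipitation over the ocean flux = ΣF_in − (186000) = 632000 − 186000 = 446000 km³/yr.

450000 km³/yr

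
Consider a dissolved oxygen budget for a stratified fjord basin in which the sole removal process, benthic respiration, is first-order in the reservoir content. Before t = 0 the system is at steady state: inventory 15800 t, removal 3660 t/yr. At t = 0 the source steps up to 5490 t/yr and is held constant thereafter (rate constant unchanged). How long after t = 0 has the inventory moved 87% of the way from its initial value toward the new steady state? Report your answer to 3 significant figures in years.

8.81 yr

τ = M₀/F₀ = 15800/3660 = 4.317 yr.
The remaining gap fraction is e^(−t/τ); 87% covered ⇒ e^(−t/τ) = 0.130.
t = −τ ln(0.130) = 4.317 × 2.040 = 8.808 yr.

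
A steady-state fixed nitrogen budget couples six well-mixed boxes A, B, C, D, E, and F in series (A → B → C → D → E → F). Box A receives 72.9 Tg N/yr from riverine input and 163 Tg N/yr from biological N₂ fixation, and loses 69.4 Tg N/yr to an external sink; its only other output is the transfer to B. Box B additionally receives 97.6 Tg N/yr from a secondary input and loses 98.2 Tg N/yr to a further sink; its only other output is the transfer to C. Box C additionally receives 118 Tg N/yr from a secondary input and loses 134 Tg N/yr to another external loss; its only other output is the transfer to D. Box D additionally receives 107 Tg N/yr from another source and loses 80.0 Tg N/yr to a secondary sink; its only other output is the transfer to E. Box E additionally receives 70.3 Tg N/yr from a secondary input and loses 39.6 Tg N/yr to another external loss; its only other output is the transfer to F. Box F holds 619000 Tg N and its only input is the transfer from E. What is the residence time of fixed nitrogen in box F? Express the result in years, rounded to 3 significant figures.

Box A: F(A→B) = (72.9 + 163) − 69.4 = 166.50 Tg N/yr.
Box B: F(B→C) = (166.50 + 97.6) − 98.2 = 165.90 Tg N/yr.
Box C: F(C→D) = (165.90 + 118) − 134 = 149.90 Tg N/yr.
Box D: F(D→E) = (149.90 + 107) − 80.0 = 176.90 Tg N/yr.
Box E: F(E→F) = (176.90 + 70.3) − 39.6 = 207.60 Tg N/yr.
Box F throughput = its input = 207.60 Tg N/yr; τ = 619000 / 207.60 = 2982 yr.

2980 yr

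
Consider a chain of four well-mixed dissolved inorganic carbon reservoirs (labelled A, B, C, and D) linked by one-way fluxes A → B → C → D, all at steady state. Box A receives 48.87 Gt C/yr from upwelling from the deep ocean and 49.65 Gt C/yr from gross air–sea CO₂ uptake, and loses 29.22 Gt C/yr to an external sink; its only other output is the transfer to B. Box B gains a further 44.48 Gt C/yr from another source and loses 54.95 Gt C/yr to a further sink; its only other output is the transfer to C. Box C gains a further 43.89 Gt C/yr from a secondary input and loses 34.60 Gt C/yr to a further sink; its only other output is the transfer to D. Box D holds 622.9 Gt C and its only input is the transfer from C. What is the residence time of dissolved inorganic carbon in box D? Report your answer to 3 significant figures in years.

9.14 yr

Box A: F(A→B) = (48.87 + 49.65) − 29.22 = 69.300 Gt C/yr.
Box B: F(B→C) = (69.300 + 44.48) − 54.95 = 58.830 Gt C/yr.
Box C: F(C→D) = (58.830 + 43.89) − 34.60 = 68.120 Gt C/yr.
Box D throughput = its input = 68.120 Gt C/yr; τ = 622.9 / 68.120 = 9.144 yr.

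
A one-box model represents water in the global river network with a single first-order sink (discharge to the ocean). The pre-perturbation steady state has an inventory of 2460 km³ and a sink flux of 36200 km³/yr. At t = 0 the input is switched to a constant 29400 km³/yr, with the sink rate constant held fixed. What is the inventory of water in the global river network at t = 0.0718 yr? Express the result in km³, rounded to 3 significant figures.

Residence time τ = M₀/F₀ = 0.06796 yr. The eventual steady state is M_∞ = M₀·(F₁/F₀) = 2460 × 29400/36200 = 1997.9 km³.
The anomaly ΔM(t) = M(t) − M_∞ decays as ΔM₀·e^(−t/τ) with ΔM₀ = 2460 − 1997.9 = 462.1 km³.
At t = 0.0718 yr, e^(−t/τ) = e^(−1.057) = 0.3476, so ΔM = 160.6 km³ and M = 1997.9 + 160.6 = 2158.5 km³.

2160 km³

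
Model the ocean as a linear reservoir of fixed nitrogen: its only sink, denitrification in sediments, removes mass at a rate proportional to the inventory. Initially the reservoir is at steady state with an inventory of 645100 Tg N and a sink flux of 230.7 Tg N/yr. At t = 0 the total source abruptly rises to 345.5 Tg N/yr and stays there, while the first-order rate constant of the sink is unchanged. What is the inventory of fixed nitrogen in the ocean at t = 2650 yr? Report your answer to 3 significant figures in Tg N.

τ = M₀/F₀ = 645100/230.7 = 2796 yr; rate constant k = 1/τ.
New steady state M_∞ = F₁/k = F₁·τ = 345.5 × 2796 = 966110 Tg N.
M(t) = M_∞ + (M₀ − M_∞)·e^(−t/τ); t/τ = 2650/2796 = 0.9477, so e^(−t/τ) = 0.3876.
M(t) = 966110 − 321000 × 0.3876 = 841680 Tg N.

842000 Tg N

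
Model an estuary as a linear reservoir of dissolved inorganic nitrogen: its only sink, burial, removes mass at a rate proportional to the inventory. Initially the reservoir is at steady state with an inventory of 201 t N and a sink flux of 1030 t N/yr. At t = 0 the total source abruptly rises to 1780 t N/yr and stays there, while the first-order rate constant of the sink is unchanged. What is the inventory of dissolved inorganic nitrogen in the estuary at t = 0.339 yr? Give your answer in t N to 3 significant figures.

The sink rate constant is k = F₀/M₀ = 1030/201 = 5.124 yr⁻¹.
Solving dM/dt = F₁ − kM with M(0) = M₀ gives M(t) = F₁/k + (M₀ − F₁/k)·e^(−kt).
F₁/k = 1780/5.124 = 347.36 t N; kt = 5.124 × 0.339 = 1.737, e^(−kt) = 0.1760.
M(0.339) = 347.36 + (201 − 347.36) × 0.1760 = 347.36 − 25.76 = 321.60 t N.

322 t N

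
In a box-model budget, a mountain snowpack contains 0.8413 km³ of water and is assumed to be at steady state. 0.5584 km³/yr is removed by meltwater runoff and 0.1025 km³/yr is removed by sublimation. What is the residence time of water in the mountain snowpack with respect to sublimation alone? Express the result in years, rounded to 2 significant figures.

8.2 yr

Residence time with respect to a single sink: τ = M / F_sink.
τ = 0.8413 / 0.1025 = 8.208 yr.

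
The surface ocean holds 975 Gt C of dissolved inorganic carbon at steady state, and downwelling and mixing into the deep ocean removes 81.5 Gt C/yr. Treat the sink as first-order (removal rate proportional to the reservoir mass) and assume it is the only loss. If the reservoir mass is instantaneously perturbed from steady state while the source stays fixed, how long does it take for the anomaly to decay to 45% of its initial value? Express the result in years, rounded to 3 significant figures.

9.55 yr

For a linear reservoir the anomaly decays as exp(−t/τ) with τ = M/F = 975/81.5 = 11.96 yr.
exp(−t/τ) = 0.45 ⇒ t = −τ ln(0.45) = 11.96 × 0.7985 = 9.553 yr.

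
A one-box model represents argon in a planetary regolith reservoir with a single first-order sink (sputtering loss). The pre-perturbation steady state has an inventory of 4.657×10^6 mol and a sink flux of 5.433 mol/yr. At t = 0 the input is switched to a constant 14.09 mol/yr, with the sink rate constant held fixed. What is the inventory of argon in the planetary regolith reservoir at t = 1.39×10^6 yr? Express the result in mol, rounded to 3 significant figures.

τ = M₀/F₀ = 4.657×10^6/5.433 = 857200 yr; rate constant k = 1/τ.
New steady state M_∞ = F₁/k = F₁·τ = 14.09 × 857200 = 1.2078×10^7 mol.
M(t) = M_∞ + (M₀ − M_∞)·e^(−t/τ); t/τ = 1.39×10^6/857200 = 1.622, so e^(−t/τ) = 0.1976.
M(t) = 1.2078×10^7 − 7.421×10^6 × 0.1976 = 1.0611×10^7 mol.

1.06×10^7 mol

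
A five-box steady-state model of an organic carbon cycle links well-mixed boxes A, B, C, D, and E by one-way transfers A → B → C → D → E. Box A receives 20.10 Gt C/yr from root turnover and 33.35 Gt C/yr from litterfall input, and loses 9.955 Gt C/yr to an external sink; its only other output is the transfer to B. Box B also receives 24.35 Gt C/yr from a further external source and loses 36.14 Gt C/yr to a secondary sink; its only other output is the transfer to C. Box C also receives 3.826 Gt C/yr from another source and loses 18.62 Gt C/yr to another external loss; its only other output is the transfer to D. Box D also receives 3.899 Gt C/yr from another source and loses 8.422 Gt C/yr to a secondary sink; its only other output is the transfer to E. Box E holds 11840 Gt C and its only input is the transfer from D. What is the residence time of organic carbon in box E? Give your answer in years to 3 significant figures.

956 yr

Box A: F(A→B) = (20.10 + 33.35) − 9.955 = 43.495 Gt C/yr.
Box B: F(B→C) = (43.495 + 24.35) − 36.14 = 31.705 Gt C/yr.
Box C: F(C→D) = (31.705 + 3.826) − 18.62 = 16.911 Gt C/yr.
Box D: F(D→E) = (16.911 + 3.899) − 8.422 = 12.388 Gt C/yr.
Box E throughput = its input = 12.388 Gt C/yr; τ = 11840 / 12.388 = 955.8 yr.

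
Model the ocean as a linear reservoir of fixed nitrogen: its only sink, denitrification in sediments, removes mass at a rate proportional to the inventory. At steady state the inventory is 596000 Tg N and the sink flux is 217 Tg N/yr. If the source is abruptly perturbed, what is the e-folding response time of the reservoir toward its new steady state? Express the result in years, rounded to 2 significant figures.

2700 yr

For a linear reservoir the response time equals the residence time τ = M/F.
τ = 596000 / 217 = 2747 yr.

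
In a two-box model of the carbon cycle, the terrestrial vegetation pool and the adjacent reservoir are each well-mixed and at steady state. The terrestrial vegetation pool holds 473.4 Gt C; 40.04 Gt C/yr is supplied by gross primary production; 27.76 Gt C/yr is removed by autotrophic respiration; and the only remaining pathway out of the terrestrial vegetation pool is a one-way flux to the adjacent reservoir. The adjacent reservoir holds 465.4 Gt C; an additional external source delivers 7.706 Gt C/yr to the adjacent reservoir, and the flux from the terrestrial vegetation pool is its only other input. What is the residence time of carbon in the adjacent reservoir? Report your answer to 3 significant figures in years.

Balance the terrestrial vegetation pool: ΣF_in = 40.040 Gt C/yr.
Flux to the adjacent reservoir = ΣF_in − (27.76) = 12.280 Gt C/yr.
Total input to the adjacent reservoir = 12.280 + 7.706 = 19.986 Gt C/yr; at steady state this equals its total output.
τ = M / F = 465.4 / 19.986 = 23.29 yr.

23.3 yr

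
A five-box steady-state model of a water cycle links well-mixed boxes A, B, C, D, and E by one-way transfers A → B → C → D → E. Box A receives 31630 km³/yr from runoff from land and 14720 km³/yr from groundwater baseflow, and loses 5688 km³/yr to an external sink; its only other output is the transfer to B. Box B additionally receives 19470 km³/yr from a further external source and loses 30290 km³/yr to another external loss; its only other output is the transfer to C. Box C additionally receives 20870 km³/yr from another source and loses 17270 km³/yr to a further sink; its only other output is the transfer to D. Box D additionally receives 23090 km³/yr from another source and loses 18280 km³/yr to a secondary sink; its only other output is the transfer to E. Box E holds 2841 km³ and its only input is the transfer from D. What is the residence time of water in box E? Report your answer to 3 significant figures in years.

Box A: F(A→B) = (31630 + 14720) − 5688 = 40662 km³/yr.
Box B: F(B→C) = (40662 + 19470) − 30290 = 29842 km³/yr.
Box C: F(C→D) = (29842 + 20870) − 17270 = 33442 km³/yr.
Box D: F(D→E) = (33442 + 23090) − 18280 = 38252 km³/yr.
Box E throughput = its input = 38252 km³/yr; τ = 2841 / 38252 = 0.07427 yr.

0.0743 yr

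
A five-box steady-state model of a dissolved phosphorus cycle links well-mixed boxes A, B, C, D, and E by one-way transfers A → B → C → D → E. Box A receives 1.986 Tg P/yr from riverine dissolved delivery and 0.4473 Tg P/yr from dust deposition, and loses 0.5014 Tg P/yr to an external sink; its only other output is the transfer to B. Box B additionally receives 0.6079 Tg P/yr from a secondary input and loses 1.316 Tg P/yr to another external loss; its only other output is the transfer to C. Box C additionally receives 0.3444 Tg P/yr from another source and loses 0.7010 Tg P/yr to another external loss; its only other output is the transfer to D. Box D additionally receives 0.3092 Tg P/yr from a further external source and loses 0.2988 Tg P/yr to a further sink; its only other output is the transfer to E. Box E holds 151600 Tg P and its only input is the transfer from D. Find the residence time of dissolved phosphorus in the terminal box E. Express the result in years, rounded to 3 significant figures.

Box A: F(A→B) = (1.986 + 0.4473) − 0.5014 = 1.9319 Tg P/yr.
Box B: F(B→C) = (1.9319 + 0.6079) − 1.316 = 1.2238 Tg P/yr.
Box C: F(C→D) = (1.2238 + 0.3444) − 0.7010 = 0.86720 Tg P/yr.
Box D: F(D→E) = (0.86720 + 0.3092) − 0.2988 = 0.87760 Tg P/yr.
Box E throughput = its input = 0.87760 Tg P/yr; τ = 151600 / 0.87760 = 172700 yr.

173000 yr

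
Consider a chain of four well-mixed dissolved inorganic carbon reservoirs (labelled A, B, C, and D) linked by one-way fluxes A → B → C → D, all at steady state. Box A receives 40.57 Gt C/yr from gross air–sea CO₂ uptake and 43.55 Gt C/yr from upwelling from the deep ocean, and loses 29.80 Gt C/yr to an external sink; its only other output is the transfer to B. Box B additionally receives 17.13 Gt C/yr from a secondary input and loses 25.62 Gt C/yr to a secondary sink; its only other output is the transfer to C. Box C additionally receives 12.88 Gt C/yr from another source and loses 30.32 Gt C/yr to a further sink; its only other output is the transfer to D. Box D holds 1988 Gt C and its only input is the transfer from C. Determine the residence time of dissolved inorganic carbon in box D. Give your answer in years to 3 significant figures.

Box A: F(A→B) = (40.57 + 43.55) − 29.80 = 54.320 Gt C/yr.
Box B: F(B→C) = (54.320 + 17.13) − 25.62 = 45.830 Gt C/yr.
Box C: F(C→D) = (45.830 + 12.88) − 30.32 = 28.390 Gt C/yr.
Box D throughput = its input = 28.390 Gt C/yr; τ = 1988 / 28.390 = 70.02 yr.

70.0 yr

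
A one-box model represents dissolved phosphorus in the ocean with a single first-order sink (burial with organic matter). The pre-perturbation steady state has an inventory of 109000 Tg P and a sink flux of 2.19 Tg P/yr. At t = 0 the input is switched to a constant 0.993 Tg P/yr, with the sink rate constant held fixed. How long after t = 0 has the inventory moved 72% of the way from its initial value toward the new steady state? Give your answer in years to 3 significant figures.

τ = M₀/F₀ = 109000/2.19 = 49770 yr.
The remaining gap fraction is e^(−t/τ); 72% covered ⇒ e^(−t/τ) = 0.280.
t = −τ ln(0.280) = 49770 × 1.273 = 63360 yr.

63400 yr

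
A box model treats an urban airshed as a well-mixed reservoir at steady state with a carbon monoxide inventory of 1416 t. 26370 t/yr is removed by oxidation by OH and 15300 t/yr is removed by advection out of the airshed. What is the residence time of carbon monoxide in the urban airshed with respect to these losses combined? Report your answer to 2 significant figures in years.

Total removal = 26370 + 15300 = 41670 t/yr.
τ = M / ΣF_out = 1416 / 41670 = 0.03398 yr.

0.034 yr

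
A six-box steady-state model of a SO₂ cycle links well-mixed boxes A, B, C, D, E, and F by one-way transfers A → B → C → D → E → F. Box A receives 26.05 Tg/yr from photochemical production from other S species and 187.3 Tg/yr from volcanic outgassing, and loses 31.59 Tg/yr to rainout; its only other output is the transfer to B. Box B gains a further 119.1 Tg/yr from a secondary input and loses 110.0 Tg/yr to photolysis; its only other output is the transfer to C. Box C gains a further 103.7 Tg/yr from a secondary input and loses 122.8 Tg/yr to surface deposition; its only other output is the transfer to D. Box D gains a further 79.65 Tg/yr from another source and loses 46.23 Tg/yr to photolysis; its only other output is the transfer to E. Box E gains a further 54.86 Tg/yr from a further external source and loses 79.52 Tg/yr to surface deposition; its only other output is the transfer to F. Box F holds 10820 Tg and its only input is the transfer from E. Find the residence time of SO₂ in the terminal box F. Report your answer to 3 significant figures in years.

Box A: F(A→B) = (26.05 + 187.3) − 31.59 = 181.76 Tg/yr.
Box B: F(B→C) = (181.76 + 119.1) − 110.0 = 190.86 Tg/yr.
Box C: F(C→D) = (190.86 + 103.7) − 122.8 = 171.76 Tg/yr.
Box D: F(D→E) = (171.76 + 79.65) − 46.23 = 205.18 Tg/yr.
Box E: F(E→F) = (205.18 + 54.86) − 79.52 = 180.52 Tg/yr.
Box F throughput = its input = 180.52 Tg/yr; τ = 10820 / 180.52 = 59.94 yr.

59.9 yr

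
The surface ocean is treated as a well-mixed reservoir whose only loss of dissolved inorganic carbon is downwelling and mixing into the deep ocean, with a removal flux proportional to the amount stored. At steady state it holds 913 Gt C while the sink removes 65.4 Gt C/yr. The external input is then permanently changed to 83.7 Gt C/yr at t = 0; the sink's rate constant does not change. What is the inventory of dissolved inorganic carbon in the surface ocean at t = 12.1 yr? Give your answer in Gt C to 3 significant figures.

Residence time τ = M₀/F₀ = 13.96 yr. The eventual steady state is M_∞ = M₀·(F₁/F₀) = 913 × 83.7/65.4 = 1168.5 Gt C.
The anomaly ΔM(t) = M(t) − M_∞ decays as ΔM₀·e^(−t/τ) with ΔM₀ = 913 − 1168.5 = −255.5 Gt C.
At t = 12.1 yr, e^(−t/τ) = e^(−0.8667) = 0.4203, so ΔM = −107.4 Gt C and M = 1168.5 − 107.4 = 1061.1 Gt C.

1060 Gt C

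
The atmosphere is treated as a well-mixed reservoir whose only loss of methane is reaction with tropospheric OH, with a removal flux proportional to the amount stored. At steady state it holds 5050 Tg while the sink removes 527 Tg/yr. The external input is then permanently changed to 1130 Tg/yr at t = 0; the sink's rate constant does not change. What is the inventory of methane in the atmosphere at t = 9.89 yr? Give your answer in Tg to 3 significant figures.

8770 Tg

The sink rate constant is k = F₀/M₀ = 527/5050 = 0.1044 yr⁻¹.
Solving dM/dt = F₁ − kM with M(0) = M₀ gives M(t) = F₁/k + (M₀ − F₁/k)·e^(−kt).
F₁/k = 1130/0.1044 = 10828 Tg; kt = 0.1044 × 9.89 = 1.032, e^(−kt) = 0.3563.
M(9.89) = 10828 + (5050 − 10828) × 0.3563 = 10828 − 2059 = 8769.7 Tg.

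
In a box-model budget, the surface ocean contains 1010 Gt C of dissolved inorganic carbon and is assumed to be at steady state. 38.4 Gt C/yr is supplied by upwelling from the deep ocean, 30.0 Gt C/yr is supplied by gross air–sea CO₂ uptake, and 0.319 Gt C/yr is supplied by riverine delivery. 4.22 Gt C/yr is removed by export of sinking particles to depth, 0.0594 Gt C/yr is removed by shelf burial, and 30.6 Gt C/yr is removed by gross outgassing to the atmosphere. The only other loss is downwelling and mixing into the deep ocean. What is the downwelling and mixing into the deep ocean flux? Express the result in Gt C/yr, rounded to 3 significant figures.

33.8 Gt C/yr

At steady state ΣF_in = ΣF_out.
ΣF_in = 38.4 + 30.0 + 0.319 = 68.719 Gt C/yr.
Downwelling and mixing into the deep ocean flux = ΣF_in − (4.22 + 0.0594 + 30.6) = 68.719 − 34.88 = 33.84 Gt C/yr.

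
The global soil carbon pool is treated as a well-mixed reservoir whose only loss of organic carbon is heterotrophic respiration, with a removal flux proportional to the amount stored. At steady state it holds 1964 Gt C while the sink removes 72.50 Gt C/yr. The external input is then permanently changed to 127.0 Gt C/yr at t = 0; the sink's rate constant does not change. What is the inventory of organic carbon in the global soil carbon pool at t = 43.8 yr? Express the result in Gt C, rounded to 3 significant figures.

τ = M₀/F₀ = 1964/72.50 = 27.09 yr; rate constant k = 1/τ.
New steady state M_∞ = F₁/k = F₁·τ = 127.0 × 27.09 = 3440.4 Gt C.
M(t) = M_∞ + (M₀ − M_∞)·e^(−t/τ); t/τ = 43.8/27.09 = 1.617, so e^(−t/τ) = 0.1985.
M(t) = 3440.4 − 1476 × 0.1985 = 3147.3 Gt C.

3150 Gt C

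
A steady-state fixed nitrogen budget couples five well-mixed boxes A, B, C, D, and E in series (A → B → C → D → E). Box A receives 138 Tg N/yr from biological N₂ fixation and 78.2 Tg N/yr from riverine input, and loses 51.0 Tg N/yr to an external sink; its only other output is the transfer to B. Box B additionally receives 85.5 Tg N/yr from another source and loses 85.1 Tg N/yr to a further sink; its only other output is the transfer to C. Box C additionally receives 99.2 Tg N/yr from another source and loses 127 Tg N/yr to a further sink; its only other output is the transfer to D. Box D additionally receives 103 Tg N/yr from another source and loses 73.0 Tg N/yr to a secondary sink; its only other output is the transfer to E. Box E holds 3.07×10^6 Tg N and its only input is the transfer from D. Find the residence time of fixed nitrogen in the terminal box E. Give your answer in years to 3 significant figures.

Box A: F(A→B) = (138 + 78.2) − 51.0 = 165.20 Tg N/yr.
Box B: F(B→C) = (165.20 + 85.5) − 85.1 = 165.60 Tg N/yr.
Box C: F(C→D) = (165.60 + 99.2) − 127 = 137.80 Tg N/yr.
Box D: F(D→E) = (137.80 + 103) − 73.0 = 167.80 Tg N/yr.
Box E throughput = its input = 167.80 Tg N/yr; τ = 3.07×10^6 / 167.80 = 18300 yr.

18300 yr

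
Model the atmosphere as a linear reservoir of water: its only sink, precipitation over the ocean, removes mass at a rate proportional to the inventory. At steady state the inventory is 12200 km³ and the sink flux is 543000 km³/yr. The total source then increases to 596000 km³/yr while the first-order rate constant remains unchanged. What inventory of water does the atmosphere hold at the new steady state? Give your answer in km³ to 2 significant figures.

13000 km³

Rate constant k = F/M = 543000 / 12200 = 44.51 yr⁻¹.
At the new steady state, source = k·M_new ⇒ M_new = 596000 / 44.51 = 13390 km³.
(Equivalently M_new = M × F_new/F_old = 12200 × 596000/543000.)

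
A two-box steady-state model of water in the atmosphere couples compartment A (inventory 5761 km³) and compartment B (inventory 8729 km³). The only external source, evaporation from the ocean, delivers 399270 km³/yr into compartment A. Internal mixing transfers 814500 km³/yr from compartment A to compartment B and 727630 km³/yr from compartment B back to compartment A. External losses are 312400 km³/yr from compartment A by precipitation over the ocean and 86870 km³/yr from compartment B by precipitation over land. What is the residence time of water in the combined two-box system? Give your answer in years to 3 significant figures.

Residence time in the combined system uses the total inventory and the total *external* removal — internal exchanges between the two boxes cancel.
M_total = 5761 + 8729 = 14490 km³.
ΣF_external_out = 312400 + 86870 = 399270 km³/yr.
τ = M_total / ΣF_ext = 14490 / 399270 = 0.03629 yr.

0.0363 yr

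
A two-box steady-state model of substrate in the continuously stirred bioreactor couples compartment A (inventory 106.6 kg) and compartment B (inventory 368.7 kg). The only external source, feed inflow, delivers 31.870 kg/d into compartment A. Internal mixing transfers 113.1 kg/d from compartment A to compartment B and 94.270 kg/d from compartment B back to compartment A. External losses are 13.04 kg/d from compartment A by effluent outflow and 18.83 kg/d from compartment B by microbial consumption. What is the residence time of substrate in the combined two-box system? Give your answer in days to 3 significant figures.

14.9 d

Treat the two boxes together as one reservoir: the mixing fluxes between them are internal recycling, so τ = ΣM / Σ(external losses).
M_total = 106.6 + 368.7 = 475.30 kg.
ΣF_external_out = 13.04 + 18.83 = 31.870 kg/d.
τ = M_total / ΣF_ext = 475.30 / 31.870 = 14.91 d.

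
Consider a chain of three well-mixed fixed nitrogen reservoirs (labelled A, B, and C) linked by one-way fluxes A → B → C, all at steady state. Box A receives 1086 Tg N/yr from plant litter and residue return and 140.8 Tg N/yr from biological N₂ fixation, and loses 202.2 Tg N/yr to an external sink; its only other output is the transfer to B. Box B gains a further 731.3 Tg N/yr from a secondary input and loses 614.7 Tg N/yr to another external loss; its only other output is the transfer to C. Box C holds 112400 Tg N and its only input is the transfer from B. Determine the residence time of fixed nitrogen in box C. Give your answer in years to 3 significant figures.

Box A: F(A→B) = (1086 + 140.8) − 202.2 = 1024.6 Tg N/yr.
Box B: F(B→C) = (1024.6 + 731.3) − 614.7 = 1141.2 Tg N/yr.
Box C throughput = its input = 1141.2 Tg N/yr; τ = 112400 / 1141.2 = 98.49 yr.

98.5 yr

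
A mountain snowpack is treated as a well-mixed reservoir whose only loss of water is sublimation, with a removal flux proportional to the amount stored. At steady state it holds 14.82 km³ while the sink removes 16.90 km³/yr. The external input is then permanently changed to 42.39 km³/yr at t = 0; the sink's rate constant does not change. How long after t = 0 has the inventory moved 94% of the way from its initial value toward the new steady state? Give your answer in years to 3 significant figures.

τ = M₀/F₀ = 14.82/16.90 = 0.8769 yr.
The remaining gap fraction is e^(−t/τ); 94% covered ⇒ e^(−t/τ) = 0.0600.
t = −τ ln(0.0600) = 0.8769 × 2.813 = 2.467 yr.

2.47 yr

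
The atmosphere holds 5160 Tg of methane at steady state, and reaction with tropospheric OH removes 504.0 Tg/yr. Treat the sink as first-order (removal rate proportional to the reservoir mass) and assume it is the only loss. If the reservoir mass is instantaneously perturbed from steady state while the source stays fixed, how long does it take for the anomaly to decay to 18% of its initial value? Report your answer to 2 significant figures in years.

For a linear reservoir the anomaly decays as exp(−t/τ) with τ = M/F = 5160/504.0 = 10.24 yr.
exp(−t/τ) = 0.18 ⇒ t = −τ ln(0.18) = 10.24 × 1.715 = 17.56 yr.

18 yr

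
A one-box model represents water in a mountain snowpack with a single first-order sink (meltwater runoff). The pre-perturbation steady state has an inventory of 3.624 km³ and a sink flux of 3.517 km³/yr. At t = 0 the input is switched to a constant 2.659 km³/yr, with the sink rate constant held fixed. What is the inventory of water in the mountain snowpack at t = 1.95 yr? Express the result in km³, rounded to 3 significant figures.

Residence time τ = M₀/F₀ = 1.030 yr. The eventual steady state is M_∞ = M₀·(F₁/F₀) = 3.624 × 2.659/3.517 = 2.7399 km³.
The anomaly ΔM(t) = M(t) − M_∞ decays as ΔM₀·e^(−t/τ) with ΔM₀ = 3.624 − 2.7399 = 0.8841 km³.
At t = 1.95 yr, e^(−t/τ) = e^(−1.892) = 0.1507, so ΔM = 0.1332 km³ and M = 2.7399 + 0.1332 = 2.8731 km³.

2.87 km³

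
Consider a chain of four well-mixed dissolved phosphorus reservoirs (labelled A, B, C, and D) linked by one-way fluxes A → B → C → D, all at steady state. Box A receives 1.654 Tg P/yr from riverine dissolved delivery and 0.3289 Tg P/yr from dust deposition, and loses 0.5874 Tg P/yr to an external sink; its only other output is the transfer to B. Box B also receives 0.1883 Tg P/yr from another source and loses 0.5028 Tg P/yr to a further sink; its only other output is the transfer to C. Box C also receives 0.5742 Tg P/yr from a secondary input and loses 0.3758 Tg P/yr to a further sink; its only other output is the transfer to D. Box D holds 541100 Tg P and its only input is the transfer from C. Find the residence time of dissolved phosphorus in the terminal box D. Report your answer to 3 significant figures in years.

423000 yr

Box A: F(A→B) = (1.654 + 0.3289) − 0.5874 = 1.3955 Tg P/yr.
Box B: F(B→C) = (1.3955 + 0.1883) − 0.5028 = 1.0810 Tg P/yr.
Box C: F(C→D) = (1.0810 + 0.5742) − 0.3758 = 1.2794 Tg P/yr.
Box D throughput = its input = 1.2794 Tg P/yr; τ = 541100 / 1.2794 = 422900 yr.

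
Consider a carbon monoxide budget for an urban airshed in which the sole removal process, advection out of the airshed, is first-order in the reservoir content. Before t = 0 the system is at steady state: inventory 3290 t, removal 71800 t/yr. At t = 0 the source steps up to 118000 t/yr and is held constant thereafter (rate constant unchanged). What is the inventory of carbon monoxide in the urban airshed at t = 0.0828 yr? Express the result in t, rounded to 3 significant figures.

5060 t

The sink rate constant is k = F₀/M₀ = 71800/3290 = 21.82 yr⁻¹.
Solving dM/dt = F₁ − kM with M(0) = M₀ gives M(t) = F₁/k + (M₀ − F₁/k)·e^(−kt).
F₁/k = 118000/21.82 = 5407.0 t; kt = 21.82 × 0.0828 = 1.807, e^(−kt) = 0.1641.
M(0.0828) = 5407.0 + (3290 − 5407.0) × 0.1641 = 5407.0 − 347.5 = 5059.5 t.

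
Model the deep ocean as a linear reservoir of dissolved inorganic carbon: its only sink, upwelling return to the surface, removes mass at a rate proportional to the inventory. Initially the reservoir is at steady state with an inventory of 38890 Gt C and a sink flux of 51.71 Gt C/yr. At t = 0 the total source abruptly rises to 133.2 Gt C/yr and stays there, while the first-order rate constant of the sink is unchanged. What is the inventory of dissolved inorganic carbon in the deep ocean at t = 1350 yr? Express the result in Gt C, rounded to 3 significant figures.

90000 Gt C

Residence time τ = M₀/F₀ = 752.1 yr. The eventual steady state is M_∞ = M₀·(F₁/F₀) = 38890 × 133.2/51.71 = 100180 Gt C.
The anomaly ΔM(t) = M(t) − M_∞ decays as ΔM₀·e^(−t/τ) with ΔM₀ = 38890 − 100180 = −61290 Gt C.
At t = 1350 yr, e^(−t/τ) = e^(−1.795) = 0.1661, so ΔM = −10180 Gt C and M = 100180 − 10180 = 89996 Gt C.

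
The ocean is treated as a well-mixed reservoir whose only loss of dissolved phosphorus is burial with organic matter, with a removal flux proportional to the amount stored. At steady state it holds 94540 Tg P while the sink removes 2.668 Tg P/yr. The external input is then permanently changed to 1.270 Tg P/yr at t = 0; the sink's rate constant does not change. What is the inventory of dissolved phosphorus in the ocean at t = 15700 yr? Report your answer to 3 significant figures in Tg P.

Residence time τ = M₀/F₀ = 35430 yr. The eventual steady state is M_∞ = M₀·(F₁/F₀) = 94540 × 1.270/2.668 = 45002 Tg P.
The anomaly ΔM(t) = M(t) − M_∞ decays as ΔM₀·e^(−t/τ) with ΔM₀ = 94540 − 45002 = 49540 Tg P.
At t = 15700 yr, e^(−t/τ) = e^(−0.4431) = 0.6421, so ΔM = 31810 Tg P and M = 45002 + 31810 = 76809 Tg P.

76800 Tg P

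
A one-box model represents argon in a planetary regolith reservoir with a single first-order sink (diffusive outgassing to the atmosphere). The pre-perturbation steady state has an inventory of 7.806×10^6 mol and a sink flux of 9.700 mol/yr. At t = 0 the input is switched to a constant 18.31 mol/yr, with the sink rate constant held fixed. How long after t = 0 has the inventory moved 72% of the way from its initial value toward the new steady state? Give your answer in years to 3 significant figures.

1.02×10^6 yr

τ = M₀/F₀ = 7.806×10^6/9.700 = 804700 yr.
The remaining gap fraction is e^(−t/τ); 72% covered ⇒ e^(−t/τ) = 0.280.
t = −τ ln(0.280) = 804700 × 1.273 = 1.024×10^6 yr.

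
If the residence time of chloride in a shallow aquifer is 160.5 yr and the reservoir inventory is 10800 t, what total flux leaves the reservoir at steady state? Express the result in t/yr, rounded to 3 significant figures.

67.3 t/yr

F = M / τ = 10800 / 160.5 = 67.29 t/yr.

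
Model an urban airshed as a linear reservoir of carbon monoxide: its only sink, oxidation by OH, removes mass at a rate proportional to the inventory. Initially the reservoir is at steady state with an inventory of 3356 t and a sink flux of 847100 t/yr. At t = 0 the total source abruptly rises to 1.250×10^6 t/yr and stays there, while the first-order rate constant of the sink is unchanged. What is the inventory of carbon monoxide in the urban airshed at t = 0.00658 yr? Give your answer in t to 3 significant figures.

4650 t

Residence time τ = M₀/F₀ = 0.003962 yr. The eventual steady state is M_∞ = M₀·(F₁/F₀) = 3356 × 1.250×10^6/847100 = 4952.2 t.
The anomaly ΔM(t) = M(t) − M_∞ decays as ΔM₀·e^(−t/τ) with ΔM₀ = 3356 − 4952.2 = −1596 t.
At t = 0.00658 yr, e^(−t/τ) = e^(−1.661) = 0.1900, so ΔM = −303.2 t and M = 4952.2 − 303.2 = 4649.0 t.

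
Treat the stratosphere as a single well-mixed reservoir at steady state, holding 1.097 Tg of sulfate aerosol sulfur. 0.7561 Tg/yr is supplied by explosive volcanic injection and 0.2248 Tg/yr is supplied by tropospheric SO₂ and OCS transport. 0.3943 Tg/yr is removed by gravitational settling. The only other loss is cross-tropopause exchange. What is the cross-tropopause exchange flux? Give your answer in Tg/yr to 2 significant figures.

At steady state ΣF_in = ΣF_out.
ΣF_in = 0.7561 + 0.2248 = 0.98090 Tg/yr.
Cross-tropopause exchange flux = ΣF_in − (0.3943) = 0.98090 − 0.3943 = 0.5866 Tg/yr.

0.59 Tg/yr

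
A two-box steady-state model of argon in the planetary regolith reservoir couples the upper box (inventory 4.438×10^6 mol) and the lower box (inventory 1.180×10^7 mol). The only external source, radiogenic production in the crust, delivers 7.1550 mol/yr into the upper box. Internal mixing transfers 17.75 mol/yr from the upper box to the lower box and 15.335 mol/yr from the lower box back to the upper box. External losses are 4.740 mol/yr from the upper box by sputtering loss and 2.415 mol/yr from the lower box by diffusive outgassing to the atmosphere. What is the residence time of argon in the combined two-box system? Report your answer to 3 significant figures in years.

Treat the two boxes together as one reservoir: the mixing fluxes between them are internal recycling, so τ = ΣM / Σ(external losses).
M_total = 4.438×10^6 + 1.180×10^7 = 1.6238×10^7 mol.
ΣF_external_out = 4.740 + 2.415 = 7.1550 mol/yr.
τ = M_total / ΣF_ext = 1.6238×10^7 / 7.1550 = 2.269×10^6 yr.

2.27×10^6 yr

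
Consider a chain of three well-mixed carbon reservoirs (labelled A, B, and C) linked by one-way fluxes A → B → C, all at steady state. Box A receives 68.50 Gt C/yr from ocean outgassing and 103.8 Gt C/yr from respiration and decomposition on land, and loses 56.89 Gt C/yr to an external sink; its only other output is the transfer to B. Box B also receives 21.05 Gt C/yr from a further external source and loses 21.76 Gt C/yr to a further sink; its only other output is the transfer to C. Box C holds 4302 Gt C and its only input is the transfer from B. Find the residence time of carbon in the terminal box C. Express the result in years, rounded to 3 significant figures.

37.5 yr

Box A: F(A→B) = (68.50 + 103.8) − 56.89 = 115.41 Gt C/yr.
Box B: F(B→C) = (115.41 + 21.05) − 21.76 = 114.70 Gt C/yr.
Box C throughput = its input = 114.70 Gt C/yr; τ = 4302 / 114.70 = 37.51 yr.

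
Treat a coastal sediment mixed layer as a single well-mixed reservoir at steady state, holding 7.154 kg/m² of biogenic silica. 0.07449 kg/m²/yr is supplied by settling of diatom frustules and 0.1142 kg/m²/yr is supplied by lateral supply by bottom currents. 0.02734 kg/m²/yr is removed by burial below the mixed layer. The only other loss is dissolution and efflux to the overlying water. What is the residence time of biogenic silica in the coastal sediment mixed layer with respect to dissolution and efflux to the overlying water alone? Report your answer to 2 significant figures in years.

At steady state ΣF_in = ΣF_out.
ΣF_in = 0.07449 + 0.1142 = 0.18869 kg/m²/yr.
Dissolution and efflux to the overlying water flux = ΣF_in − (0.02734) = 0.18869 − 0.02734 = 0.1613 kg/m²/yr.
τ = M / F = 7.154 / 0.1613 = 44.34 yr.

44 yr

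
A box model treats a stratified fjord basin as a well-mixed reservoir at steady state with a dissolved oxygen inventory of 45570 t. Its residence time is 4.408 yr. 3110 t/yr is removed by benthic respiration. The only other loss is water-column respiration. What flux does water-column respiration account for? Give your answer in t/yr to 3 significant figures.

Total removal F = M/τ = 45570 / 4.408 = 10340 t/yr.
Water-column respiration = F − (3110) = 10340 − 3110 = 7228 t/yr.

7230 t/yr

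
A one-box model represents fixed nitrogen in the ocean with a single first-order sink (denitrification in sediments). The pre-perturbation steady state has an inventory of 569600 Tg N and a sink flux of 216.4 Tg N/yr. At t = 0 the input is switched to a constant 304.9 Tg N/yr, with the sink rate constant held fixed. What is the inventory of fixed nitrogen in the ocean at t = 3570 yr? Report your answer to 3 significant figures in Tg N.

The sink rate constant is k = F₀/M₀ = 216.4/569600 = 0.0003799 yr⁻¹.
Solving dM/dt = F₁ − kM with M(0) = M₀ gives M(t) = F₁/k + (M₀ − F₁/k)·e^(−kt).
F₁/k = 304.9/0.0003799 = 802550 Tg N; kt = 0.0003799 × 3570 = 1.356, e^(−kt) = 0.2576.
M(3570) = 802550 + (569600 − 802550) × 0.2576 = 802550 − 60010 = 742540 Tg N.

743000 Tg N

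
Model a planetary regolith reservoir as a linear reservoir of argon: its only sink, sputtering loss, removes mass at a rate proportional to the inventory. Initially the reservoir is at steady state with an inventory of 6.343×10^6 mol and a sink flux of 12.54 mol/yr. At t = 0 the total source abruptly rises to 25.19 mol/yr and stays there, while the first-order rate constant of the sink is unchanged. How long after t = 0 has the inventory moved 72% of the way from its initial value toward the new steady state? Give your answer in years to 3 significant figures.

τ = M₀/F₀ = 6.343×10^6/12.54 = 505800 yr.
The remaining gap fraction is e^(−t/τ); 72% covered ⇒ e^(−t/τ) = 0.280.
t = −τ ln(0.280) = 505800 × 1.273 = 643900 yr.

644000 yr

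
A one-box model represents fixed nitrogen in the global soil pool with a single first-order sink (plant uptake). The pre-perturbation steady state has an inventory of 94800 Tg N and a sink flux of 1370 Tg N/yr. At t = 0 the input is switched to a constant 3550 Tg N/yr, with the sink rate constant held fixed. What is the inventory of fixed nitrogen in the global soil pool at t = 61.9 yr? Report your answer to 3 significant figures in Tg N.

Residence time τ = M₀/F₀ = 69.20 yr. The eventual steady state is M_∞ = M₀·(F₁/F₀) = 94800 × 3550/1370 = 245650 Tg N.
The anomaly ΔM(t) = M(t) − M_∞ decays as ΔM₀·e^(−t/τ) with ΔM₀ = 94800 − 245650 = −150800 Tg N.
At t = 61.9 yr, e^(−t/τ) = e^(−0.8945) = 0.4088, so ΔM = −61670 Tg N and M = 245650 − 61670 = 183980 Tg N.

184000 Tg N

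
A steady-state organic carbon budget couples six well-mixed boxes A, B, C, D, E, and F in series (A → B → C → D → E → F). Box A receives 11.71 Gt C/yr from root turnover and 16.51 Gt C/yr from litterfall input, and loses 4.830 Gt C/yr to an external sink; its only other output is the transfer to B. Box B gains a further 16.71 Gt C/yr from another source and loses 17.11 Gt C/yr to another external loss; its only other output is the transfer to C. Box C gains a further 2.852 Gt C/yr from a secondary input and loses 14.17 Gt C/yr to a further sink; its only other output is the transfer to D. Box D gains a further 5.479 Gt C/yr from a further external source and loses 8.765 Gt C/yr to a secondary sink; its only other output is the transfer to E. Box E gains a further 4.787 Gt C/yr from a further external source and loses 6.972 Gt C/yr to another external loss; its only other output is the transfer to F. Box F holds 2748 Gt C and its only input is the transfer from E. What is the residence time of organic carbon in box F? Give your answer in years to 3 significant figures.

Box A: F(A→B) = (11.71 + 16.51) − 4.830 = 23.390 Gt C/yr.
Box B: F(B→C) = (23.390 + 16.71) − 17.11 = 22.990 Gt C/yr.
Box C: F(C→D) = (22.990 + 2.852) − 14.17 = 11.672 Gt C/yr.
Box D: F(D→E) = (11.672 + 5.479) − 8.765 = 8.3860 Gt C/yr.
Box E: F(E→F) = (8.3860 + 4.787) − 6.972 = 6.2010 Gt C/yr.
Box F throughput = its input = 6.2010 Gt C/yr; τ = 2748 / 6.2010 = 443.2 yr.

443 yr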